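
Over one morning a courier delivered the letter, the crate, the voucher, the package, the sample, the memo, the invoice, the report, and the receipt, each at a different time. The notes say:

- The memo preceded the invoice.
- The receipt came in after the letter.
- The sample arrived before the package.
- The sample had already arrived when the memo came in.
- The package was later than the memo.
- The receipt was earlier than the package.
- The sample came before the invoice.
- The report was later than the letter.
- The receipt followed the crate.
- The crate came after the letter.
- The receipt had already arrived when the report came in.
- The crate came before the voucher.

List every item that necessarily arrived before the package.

the crate, the letter, the memo, the receipt, the sample

Directly stated before the package: the memo, the receipt, and the sample.
The crate reaches the package via the crate → the receipt → the package.
The letter reaches the package via the letter → the receipt → the package.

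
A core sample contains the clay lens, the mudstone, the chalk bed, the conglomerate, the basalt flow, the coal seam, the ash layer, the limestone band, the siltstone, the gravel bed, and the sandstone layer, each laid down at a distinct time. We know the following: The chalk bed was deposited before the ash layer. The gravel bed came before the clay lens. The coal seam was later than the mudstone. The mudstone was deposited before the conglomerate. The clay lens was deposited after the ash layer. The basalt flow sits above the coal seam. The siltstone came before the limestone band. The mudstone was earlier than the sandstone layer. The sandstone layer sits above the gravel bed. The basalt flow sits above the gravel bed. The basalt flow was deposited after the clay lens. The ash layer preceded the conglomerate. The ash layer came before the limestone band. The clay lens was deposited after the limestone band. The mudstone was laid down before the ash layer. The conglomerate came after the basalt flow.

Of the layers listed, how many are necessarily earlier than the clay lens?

6

Directly stated before the clay lens: the ash layer, the gravel bed, and the limestone band.
The chalk bed reaches the clay lens via the chalk bed → the ash layer → the clay lens.
The mudstone reaches the clay lens via the mudstone → the ash layer → the clay lens.
The siltstone reaches the clay lens via the siltstone → the limestone band → the clay lens.
That's the ash layer, the chalk bed, the gravel bed, the limestone band, the mudstone, and the siltstone — 6 in all.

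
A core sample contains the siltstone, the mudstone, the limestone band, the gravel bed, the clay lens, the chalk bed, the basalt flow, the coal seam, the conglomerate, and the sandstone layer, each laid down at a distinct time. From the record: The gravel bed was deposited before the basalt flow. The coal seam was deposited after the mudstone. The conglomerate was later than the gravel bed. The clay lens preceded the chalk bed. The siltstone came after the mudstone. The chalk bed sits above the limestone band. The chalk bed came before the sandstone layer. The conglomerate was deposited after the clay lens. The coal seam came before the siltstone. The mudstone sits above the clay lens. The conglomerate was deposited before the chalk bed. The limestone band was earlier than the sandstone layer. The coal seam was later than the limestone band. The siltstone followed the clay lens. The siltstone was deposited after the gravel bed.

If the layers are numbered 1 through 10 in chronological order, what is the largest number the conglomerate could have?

8

The conglomerate must come before the chalk bed and the sandstone layer — 2 layers forced after it.
Everything else can be placed before the conglomerate in some valid order, so the conglomerate can sit as late as position 10 − 2 = 8.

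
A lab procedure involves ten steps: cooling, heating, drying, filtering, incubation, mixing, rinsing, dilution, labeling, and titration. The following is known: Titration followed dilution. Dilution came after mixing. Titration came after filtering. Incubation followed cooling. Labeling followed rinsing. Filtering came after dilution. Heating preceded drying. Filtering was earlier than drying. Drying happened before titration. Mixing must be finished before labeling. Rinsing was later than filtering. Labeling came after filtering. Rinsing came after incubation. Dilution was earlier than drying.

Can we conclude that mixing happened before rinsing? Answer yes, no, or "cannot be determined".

Chain the constraints: mixing → dilution → filtering → rinsing. Each link is directly stated, so mixing comes before rinsing.

yes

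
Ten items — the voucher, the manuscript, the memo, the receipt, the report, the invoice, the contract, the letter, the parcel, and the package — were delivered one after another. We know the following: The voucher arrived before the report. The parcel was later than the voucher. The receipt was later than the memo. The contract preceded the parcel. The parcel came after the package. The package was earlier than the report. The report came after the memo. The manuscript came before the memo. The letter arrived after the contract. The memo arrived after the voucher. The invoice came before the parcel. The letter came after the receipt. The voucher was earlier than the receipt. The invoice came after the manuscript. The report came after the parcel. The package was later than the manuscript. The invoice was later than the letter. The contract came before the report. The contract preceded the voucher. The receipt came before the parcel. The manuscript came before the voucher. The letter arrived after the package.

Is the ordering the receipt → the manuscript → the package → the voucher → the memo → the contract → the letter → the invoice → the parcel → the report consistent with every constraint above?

The constraints require the contract before the voucher, but in the proposed sequence the voucher appears ahead of the contract. That one violation is enough.

no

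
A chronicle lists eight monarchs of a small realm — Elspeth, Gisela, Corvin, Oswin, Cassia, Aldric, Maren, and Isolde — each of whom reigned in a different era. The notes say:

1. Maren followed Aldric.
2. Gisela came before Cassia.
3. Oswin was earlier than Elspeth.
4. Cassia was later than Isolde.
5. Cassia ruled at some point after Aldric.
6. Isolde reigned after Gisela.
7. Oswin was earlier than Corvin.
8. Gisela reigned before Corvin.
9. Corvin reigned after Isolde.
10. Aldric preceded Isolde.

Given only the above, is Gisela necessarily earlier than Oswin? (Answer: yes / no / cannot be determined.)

No chain of stated constraints runs from Gisela to Oswin, and none runs from Oswin to Gisela either.
So the relative order of Gisela and Oswin is not fixed by the given facts.

cannot be determined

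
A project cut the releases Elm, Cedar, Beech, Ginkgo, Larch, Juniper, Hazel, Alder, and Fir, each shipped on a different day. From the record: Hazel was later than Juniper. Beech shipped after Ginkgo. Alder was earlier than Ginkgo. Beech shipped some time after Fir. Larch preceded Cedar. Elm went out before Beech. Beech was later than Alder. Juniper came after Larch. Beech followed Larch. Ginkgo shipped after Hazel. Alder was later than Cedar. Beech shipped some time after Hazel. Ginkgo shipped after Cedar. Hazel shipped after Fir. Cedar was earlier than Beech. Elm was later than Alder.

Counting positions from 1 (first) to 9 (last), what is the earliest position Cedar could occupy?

2

Larch must come before Cedar — 1 forced predecessor.
Nothing else is forced ahead of Cedar, so its earliest slot is position 1 + 1 = 2.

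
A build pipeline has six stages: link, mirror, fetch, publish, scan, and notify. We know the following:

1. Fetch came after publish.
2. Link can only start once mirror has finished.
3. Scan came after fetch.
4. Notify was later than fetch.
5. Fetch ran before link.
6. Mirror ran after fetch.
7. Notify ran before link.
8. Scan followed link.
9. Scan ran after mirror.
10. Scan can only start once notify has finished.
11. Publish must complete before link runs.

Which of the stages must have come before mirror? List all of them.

Directly stated before mirror: fetch.
Publish reaches mirror via publish → fetch → mirror.
No chain forces notify (or any of the others) ahead of mirror.

fetch, publish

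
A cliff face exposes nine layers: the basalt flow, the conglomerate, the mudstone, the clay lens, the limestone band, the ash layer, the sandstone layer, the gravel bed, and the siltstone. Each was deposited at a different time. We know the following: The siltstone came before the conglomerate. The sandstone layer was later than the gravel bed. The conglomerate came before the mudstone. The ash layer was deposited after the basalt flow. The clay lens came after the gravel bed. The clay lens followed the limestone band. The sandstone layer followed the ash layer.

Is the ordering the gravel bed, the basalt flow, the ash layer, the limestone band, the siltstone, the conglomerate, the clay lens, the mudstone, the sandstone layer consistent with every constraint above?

yes

Check each stated constraint against the proposed order — e.g. the ash layer is ahead of the sandstone layer; the gravel bed is ahead of the sandstone layer. Every pair is in the required order; nothing is violated.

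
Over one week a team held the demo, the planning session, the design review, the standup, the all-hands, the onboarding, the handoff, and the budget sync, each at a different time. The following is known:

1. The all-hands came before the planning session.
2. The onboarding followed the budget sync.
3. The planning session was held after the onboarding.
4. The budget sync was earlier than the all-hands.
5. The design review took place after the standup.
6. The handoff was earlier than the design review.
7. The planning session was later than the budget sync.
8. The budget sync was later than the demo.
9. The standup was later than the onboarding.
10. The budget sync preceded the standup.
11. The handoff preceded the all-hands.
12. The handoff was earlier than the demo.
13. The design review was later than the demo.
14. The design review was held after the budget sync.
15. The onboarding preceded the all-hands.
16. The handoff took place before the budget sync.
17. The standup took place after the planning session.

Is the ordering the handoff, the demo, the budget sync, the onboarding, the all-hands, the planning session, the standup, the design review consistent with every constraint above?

Check each stated constraint against the proposed order — e.g. the demo is ahead of the design review; the handoff is ahead of the design review. Every pair is in the required order; nothing is violated.

yes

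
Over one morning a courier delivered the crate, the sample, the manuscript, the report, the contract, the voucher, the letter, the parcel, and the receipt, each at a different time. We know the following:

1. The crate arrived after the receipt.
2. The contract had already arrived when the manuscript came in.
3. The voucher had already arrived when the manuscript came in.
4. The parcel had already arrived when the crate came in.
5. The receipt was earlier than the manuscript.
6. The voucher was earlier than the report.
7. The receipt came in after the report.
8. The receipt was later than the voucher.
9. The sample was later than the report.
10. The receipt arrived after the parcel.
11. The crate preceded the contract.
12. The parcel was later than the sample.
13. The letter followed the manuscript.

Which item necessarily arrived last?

the letter

Every other item has a chain of constraints placing it before the letter, so the letter is last.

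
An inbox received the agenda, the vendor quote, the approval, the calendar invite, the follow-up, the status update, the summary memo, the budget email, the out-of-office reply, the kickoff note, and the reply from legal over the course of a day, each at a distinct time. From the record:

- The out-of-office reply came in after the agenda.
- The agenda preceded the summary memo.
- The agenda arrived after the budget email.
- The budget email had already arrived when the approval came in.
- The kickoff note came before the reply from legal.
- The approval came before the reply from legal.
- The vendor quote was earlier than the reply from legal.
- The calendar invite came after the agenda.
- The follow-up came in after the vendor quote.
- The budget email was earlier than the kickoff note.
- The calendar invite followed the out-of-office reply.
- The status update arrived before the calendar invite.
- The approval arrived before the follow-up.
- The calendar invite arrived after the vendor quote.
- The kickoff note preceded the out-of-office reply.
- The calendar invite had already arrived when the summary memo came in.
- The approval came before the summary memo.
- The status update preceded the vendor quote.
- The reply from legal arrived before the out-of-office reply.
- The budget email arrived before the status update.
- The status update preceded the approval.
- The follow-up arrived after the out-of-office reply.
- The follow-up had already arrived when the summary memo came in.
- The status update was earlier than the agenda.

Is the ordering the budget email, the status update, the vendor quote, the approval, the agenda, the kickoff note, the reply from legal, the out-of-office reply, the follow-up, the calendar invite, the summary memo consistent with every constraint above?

Check each stated constraint against the proposed order — e.g. the vendor quote is ahead of the calendar invite; the status update is ahead of the calendar invite. Every pair is in the required order; nothing is violated.

yes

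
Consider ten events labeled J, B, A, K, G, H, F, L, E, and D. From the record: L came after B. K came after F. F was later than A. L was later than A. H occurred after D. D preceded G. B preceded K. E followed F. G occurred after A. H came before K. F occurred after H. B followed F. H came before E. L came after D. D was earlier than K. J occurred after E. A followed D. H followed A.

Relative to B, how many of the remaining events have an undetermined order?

Forced before B: A, D, F, and H; forced after B: K and L.
That leaves E, G, and J with no forced order relative to B — 3.

3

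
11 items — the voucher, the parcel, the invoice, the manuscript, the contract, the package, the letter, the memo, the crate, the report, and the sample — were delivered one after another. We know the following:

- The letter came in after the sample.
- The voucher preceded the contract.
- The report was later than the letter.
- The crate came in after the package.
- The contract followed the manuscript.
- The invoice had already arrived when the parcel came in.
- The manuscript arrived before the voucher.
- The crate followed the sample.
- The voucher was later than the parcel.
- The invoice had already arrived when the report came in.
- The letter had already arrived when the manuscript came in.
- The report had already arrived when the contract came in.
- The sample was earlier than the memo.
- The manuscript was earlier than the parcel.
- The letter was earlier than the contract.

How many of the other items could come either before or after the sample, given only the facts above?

2

Forced after the sample: the contract, the crate, the letter, the manuscript, the memo, the parcel, the report, and the voucher.
That leaves the invoice and the package with no forced order relative to the sample — 2.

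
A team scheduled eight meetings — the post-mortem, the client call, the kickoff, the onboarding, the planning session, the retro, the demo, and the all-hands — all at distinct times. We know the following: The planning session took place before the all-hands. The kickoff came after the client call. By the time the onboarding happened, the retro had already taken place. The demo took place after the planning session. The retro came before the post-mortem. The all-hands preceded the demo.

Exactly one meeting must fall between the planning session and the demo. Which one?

Tracing the constraints gives the planning session → the all-hands → the demo, so the all-hands sits after the planning session and before the demo.
No other meeting is forced both after the planning session and before the demo.

the all-hands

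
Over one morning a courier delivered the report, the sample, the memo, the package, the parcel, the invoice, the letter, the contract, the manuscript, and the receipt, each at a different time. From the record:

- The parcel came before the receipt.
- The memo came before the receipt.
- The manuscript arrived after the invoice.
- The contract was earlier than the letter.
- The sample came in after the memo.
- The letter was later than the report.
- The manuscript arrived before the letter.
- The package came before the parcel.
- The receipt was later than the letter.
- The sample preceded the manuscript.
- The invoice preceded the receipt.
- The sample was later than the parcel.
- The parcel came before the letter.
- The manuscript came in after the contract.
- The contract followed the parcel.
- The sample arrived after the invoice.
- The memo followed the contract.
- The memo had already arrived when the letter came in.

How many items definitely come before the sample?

Directly stated before the sample: the invoice, the memo, and the parcel.
The contract reaches the sample via the contract → the memo → the sample.
The package reaches the sample via the package → the parcel → the sample.
No chain forces the manuscript (or any of the others) ahead of the sample.
That's the contract, the invoice, the memo, the package, and the parcel — 5 in all.

5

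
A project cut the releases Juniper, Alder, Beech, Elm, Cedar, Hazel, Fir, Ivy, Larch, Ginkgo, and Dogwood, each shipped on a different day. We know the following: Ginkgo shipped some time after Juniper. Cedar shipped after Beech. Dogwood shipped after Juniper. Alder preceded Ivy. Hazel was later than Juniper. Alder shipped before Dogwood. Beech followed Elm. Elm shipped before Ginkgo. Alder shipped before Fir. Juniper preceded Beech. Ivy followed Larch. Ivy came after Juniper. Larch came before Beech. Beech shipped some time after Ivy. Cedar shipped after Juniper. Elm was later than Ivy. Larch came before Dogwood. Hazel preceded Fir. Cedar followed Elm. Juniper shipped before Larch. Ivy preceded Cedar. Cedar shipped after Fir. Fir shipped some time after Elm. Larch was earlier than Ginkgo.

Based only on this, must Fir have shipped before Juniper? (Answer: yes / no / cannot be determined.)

Tracing the constraints gives Juniper → Hazel → Fir, so Juniper must come before Fir.
That means Fir cannot be before Juniper.

no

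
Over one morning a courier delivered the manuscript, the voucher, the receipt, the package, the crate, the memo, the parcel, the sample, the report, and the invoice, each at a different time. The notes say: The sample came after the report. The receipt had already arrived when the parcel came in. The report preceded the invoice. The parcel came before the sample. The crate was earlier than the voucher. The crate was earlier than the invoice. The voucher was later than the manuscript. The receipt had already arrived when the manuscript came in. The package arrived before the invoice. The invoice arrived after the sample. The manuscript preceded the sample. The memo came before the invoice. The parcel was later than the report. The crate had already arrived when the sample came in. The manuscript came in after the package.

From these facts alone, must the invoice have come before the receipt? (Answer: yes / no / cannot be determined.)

no

Tracing the constraints gives the receipt → the manuscript → the sample → the invoice, so the receipt must come before the invoice.
That means the invoice cannot be before the receipt.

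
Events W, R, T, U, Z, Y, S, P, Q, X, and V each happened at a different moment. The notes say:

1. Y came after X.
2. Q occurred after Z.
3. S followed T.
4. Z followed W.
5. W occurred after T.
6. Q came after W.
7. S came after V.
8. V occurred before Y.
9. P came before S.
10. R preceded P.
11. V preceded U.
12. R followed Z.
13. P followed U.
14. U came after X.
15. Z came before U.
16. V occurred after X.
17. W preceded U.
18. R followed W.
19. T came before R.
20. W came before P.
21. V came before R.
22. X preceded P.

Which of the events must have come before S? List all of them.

P, R, T, U, V, W, X, Z

Directly stated before S: P, T, and V.
R reaches S via R → P → S.
U reaches S via U → P → S.
W reaches S via W → P → S.
Likewise X and Z each reach S by chaining the stated constraints.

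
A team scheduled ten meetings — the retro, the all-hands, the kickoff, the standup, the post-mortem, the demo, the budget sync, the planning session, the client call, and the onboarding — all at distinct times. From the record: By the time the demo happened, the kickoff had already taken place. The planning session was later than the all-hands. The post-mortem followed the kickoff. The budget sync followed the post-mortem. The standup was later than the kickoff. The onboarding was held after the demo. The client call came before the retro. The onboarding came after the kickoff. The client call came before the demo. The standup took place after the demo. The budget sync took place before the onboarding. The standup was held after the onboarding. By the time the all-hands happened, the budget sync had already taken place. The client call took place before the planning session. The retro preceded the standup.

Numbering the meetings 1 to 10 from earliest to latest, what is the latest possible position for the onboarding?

9

The onboarding must come before the standup — 1 meeting forced after it.
Everything else can be placed before the onboarding in some valid order, so the onboarding can sit as late as position 10 − 1 = 9.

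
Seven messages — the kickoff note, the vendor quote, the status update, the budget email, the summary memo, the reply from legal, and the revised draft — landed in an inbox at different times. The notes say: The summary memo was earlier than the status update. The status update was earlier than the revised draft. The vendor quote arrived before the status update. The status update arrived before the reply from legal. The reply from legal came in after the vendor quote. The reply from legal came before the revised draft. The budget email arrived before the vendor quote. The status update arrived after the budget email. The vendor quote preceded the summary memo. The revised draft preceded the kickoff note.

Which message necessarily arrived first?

the budget email

The budget email has a chain of constraints placing it before every other message, so the budget email must be first.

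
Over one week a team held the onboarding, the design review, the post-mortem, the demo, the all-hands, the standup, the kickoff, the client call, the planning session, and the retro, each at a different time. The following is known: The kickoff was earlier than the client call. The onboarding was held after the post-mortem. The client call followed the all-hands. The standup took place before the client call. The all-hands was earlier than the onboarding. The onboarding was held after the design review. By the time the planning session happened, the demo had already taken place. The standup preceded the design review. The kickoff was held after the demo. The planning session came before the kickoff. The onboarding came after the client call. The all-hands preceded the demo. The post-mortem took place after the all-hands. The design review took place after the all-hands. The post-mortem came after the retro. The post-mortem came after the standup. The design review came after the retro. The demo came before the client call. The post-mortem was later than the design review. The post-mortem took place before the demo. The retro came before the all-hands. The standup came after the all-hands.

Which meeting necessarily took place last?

Every other meeting has a chain of constraints placing it before the onboarding, so the onboarding is last.

the onboarding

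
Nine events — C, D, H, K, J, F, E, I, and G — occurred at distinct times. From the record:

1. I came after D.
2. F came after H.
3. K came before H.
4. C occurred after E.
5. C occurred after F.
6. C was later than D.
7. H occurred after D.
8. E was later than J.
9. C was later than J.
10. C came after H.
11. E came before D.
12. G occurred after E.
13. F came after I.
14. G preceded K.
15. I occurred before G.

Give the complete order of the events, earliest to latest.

The constraints fix every adjacent pair, so only one ordering works:
J → E → D → I → G → K → H → F → C.

J, E, D, I, G, K, H, F, C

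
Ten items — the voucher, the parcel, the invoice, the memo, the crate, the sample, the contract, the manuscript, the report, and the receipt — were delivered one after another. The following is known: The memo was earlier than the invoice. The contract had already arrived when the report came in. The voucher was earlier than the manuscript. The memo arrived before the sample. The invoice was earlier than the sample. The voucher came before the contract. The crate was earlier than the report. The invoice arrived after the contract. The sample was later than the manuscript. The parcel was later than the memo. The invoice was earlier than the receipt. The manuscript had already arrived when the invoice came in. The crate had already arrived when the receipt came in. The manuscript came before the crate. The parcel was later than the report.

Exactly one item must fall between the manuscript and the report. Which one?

Tracing the constraints gives the manuscript → the crate → the report, so the crate sits after the manuscript and before the report.
No other item is forced both after the manuscript and before the report.

the crate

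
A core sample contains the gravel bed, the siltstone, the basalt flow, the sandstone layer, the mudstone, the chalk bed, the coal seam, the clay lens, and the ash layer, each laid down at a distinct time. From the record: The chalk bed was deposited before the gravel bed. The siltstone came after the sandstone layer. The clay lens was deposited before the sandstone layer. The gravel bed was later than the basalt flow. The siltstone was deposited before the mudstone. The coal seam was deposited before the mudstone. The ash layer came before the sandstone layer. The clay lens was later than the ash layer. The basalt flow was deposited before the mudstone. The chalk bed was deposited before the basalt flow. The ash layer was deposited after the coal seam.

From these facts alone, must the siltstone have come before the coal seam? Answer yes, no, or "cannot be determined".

Tracing the constraints gives the coal seam → the ash layer → the sandstone layer → the siltstone, so the coal seam must come before the siltstone.
That means the siltstone cannot be before the coal seam.

no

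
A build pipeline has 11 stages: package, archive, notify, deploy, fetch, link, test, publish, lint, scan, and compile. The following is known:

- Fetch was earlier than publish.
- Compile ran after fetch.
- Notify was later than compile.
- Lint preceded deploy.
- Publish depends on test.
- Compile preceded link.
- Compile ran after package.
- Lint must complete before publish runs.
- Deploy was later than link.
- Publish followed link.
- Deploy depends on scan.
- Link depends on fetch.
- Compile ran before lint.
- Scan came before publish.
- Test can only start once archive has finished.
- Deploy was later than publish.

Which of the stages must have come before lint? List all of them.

Directly stated before lint: compile.
Fetch reaches lint via fetch → compile → lint.
Package reaches lint via package → compile → lint.

compile, fetch, package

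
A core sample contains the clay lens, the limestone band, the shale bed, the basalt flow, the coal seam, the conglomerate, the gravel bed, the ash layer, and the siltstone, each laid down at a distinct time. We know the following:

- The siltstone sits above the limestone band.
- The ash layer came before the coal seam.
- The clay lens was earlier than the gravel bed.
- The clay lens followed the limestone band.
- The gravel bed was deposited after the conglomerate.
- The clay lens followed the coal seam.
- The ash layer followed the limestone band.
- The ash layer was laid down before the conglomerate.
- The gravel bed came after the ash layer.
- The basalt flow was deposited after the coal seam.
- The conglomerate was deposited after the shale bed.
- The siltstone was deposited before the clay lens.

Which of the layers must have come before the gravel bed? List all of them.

Directly stated before the gravel bed: the ash layer, the clay lens, and the conglomerate.
The coal seam reaches the gravel bed via the coal seam → the clay lens → the gravel bed.
The limestone band reaches the gravel bed via the limestone band → the ash layer → the gravel bed.
The shale bed reaches the gravel bed via the shale bed → the conglomerate → the gravel bed.
Likewise the siltstone reaches the gravel bed by chaining the stated constraints.
No chain forces the basalt flow ahead of the gravel bed.

the ash layer, the clay lens, the coal seam, the conglomerate, the limestone band, the shale bed, the siltstone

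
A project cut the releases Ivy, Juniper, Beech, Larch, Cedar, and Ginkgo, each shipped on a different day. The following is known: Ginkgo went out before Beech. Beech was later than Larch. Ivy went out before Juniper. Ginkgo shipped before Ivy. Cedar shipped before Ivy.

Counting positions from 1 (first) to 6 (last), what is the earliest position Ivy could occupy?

Cedar and Ginkgo must both come before Ivy — 2 forced predecessors.
Nothing else is forced ahead of Ivy, so its earliest slot is position 2 + 1 = 3.

3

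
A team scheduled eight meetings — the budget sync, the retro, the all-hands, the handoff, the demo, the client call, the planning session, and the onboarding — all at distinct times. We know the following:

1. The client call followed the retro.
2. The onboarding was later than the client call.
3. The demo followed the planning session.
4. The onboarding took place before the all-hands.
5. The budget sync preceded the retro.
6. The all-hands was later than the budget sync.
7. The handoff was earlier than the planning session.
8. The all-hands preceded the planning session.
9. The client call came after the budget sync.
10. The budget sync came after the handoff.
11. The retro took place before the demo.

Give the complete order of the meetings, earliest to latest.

the handoff, the budget sync, the retro, the client call, the onboarding, the all-hands, the planning session, the demo

The constraints fix every adjacent pair, so only one ordering works:
the handoff → the budget sync → the retro → the client call → the onboarding → the all-hands → the planning session → the demo.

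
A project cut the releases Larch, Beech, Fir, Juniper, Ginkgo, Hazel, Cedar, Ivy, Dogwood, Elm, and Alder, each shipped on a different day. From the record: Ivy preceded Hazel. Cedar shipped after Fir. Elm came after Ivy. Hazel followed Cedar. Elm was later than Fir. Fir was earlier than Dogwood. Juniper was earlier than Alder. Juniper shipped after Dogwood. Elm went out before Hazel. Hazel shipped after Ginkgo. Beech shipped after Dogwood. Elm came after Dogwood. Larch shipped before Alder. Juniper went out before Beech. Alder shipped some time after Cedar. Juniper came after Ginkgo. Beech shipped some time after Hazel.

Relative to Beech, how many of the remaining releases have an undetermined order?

Forced before Beech: Cedar, Dogwood, Elm, Fir, Ginkgo, Hazel, Ivy, and Juniper.
That leaves Alder and Larch with no forced order relative to Beech — 2.

2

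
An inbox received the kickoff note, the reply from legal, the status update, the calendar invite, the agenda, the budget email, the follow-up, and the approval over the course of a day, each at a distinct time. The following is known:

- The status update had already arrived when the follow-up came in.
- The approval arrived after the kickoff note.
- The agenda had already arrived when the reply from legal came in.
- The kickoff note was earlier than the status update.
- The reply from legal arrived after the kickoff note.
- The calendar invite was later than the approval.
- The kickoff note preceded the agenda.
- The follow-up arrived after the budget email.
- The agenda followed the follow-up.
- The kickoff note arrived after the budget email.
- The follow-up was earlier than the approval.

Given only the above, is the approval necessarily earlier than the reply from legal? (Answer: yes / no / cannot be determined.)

cannot be determined

No chain of stated constraints runs from the approval to the reply from legal, and none runs from the reply from legal to the approval either.
So the relative order of the approval and the reply from legal is not fixed by the given facts.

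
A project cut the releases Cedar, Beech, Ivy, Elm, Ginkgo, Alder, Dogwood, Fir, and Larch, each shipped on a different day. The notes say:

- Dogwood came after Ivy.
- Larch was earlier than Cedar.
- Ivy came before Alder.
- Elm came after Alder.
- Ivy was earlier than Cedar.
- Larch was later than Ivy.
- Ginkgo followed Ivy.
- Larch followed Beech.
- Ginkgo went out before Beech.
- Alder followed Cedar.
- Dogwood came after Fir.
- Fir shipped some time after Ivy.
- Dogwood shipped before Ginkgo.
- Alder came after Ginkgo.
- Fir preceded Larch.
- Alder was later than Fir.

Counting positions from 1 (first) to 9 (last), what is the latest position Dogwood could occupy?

3

Dogwood must come before Alder, Beech, Cedar, Elm, Ginkgo, and Larch — 6 releases forced after it.
Everything else can be placed before Dogwood in some valid order, so Dogwood can sit as late as position 9 − 6 = 3.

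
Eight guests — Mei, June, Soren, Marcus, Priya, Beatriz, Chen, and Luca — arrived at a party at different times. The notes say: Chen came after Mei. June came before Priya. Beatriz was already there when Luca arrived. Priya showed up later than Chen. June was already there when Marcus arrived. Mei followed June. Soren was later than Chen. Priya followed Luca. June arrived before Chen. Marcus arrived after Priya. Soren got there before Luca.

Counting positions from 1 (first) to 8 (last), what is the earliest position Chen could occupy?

3

June and Mei must both come before Chen — 2 forced predecessors.
Nothing else is forced ahead of Chen, so their earliest slot is position 2 + 1 = 3.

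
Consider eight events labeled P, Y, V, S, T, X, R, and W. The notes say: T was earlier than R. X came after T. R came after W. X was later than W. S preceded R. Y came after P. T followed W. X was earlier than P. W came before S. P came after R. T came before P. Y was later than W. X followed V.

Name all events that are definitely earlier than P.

R, S, T, V, W, X

Directly stated before P: R, T, and X.
S reaches P via S → R → P.
V reaches P via V → X → P.
W reaches P via W → R → P.
No chain forces Y ahead of P.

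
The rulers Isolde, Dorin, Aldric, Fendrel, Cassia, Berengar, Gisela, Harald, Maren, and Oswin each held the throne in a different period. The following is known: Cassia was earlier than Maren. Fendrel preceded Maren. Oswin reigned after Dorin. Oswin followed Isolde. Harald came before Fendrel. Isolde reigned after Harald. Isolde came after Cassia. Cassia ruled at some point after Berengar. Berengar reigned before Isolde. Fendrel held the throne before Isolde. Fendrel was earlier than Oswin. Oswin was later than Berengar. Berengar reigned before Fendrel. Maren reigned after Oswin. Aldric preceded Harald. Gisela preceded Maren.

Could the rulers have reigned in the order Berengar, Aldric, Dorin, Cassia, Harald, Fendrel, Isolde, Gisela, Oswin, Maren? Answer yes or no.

yes

Check each stated constraint against the proposed order — e.g. Cassia is ahead of Maren; Berengar is ahead of Oswin. Every pair is in the required order; nothing is violated.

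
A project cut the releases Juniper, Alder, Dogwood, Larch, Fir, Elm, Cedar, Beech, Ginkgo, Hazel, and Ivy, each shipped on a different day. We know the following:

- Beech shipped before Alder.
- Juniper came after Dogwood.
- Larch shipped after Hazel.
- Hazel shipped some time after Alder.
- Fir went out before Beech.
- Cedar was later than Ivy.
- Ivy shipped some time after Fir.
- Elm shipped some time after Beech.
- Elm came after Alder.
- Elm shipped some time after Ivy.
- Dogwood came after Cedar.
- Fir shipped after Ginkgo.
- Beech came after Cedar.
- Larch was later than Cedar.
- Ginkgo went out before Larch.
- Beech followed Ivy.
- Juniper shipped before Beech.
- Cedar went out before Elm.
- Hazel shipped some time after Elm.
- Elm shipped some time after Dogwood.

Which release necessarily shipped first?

Ginkgo has a chain of constraints placing it before every other release, so Ginkgo must be first.

Ginkgo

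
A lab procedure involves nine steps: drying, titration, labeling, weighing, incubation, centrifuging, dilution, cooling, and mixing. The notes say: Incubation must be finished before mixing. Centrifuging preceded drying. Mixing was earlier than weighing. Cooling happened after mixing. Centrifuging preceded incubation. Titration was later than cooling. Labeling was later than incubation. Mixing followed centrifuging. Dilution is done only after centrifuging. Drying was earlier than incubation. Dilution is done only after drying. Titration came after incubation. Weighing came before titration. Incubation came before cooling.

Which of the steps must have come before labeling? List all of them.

Directly stated before labeling: incubation.
Centrifuging reaches labeling via centrifuging → incubation → labeling.
Drying reaches labeling via drying → incubation → labeling.
No chain forces dilution (or any of the others) ahead of labeling.

centrifuging, drying, incubation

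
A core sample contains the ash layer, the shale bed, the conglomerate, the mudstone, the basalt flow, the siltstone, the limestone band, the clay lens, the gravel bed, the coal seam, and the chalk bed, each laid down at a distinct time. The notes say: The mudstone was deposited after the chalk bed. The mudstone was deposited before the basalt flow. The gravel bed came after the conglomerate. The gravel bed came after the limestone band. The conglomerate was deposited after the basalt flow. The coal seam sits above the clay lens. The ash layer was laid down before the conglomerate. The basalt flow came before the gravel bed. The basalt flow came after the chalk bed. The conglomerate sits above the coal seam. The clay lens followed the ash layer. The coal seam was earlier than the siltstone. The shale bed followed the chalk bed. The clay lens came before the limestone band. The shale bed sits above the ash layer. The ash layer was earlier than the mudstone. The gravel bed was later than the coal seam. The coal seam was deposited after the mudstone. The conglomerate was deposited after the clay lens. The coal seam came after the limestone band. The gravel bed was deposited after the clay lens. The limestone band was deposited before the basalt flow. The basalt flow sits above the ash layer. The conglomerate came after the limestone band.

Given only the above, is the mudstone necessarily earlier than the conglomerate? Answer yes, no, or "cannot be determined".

Chain the constraints: the mudstone → the basalt flow → the conglomerate. Each link is directly stated, so the mudstone comes before the conglomerate.

yes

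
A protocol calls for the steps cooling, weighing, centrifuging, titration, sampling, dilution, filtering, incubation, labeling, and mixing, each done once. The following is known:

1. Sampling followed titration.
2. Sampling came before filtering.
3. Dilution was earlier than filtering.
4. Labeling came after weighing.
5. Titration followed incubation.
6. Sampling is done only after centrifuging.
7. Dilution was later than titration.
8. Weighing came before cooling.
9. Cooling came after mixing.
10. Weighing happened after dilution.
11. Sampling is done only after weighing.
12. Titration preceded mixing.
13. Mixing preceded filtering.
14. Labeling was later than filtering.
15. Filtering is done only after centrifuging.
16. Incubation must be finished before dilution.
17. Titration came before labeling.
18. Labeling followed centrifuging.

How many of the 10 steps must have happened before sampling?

5

Directly stated before sampling: centrifuging, titration, and weighing.
Dilution reaches sampling via dilution → weighing → sampling.
Incubation reaches sampling via incubation → titration → sampling.
That's centrifuging, dilution, incubation, titration, and weighing — 5 in all.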